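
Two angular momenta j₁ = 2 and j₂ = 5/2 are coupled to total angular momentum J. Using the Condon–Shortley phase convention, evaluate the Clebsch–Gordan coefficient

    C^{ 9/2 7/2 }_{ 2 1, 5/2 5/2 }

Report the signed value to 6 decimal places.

+√(4/9) = +0.666667

j₁+j₂−J=0  J+j₁−j₂=4  J−j₁+j₂=5  j₁+j₂+J+1=10
(j₁±m₁, j₂±m₂, J±M) = (3,1,5,0,8,1)
P² = 230400
sum k=0..0:
  [0] +1/720 = 1/720
S = 1/720
C² = P²·S² = 4/9 ; C = +0.666667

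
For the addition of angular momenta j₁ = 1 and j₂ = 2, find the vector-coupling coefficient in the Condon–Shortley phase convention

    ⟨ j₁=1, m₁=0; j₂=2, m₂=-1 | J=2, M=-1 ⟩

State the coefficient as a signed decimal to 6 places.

+0.408248

√[5·1!1!3!/6! · 1!1!1!3!1!3!] = √(3/2)
  +(−1)^0/∏(0,1,1,1,0,2)! = 1/2  (running 1/2)
  +(−1)^1/∏(1,0,0,0,1,3)! = -1/6  (running 1/3)
⟨..|..⟩ = √(3/2)·(1/3) = +0.408248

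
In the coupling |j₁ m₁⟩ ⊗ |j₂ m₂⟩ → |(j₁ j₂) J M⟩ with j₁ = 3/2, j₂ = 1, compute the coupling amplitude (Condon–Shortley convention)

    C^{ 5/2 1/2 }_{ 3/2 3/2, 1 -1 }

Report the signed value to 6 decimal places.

√[6·0!3!2!/6! · 3!0!0!2!3!2!] = √(72/5)
  +(−1)^0/∏(0,0,0,0,3,2)! = 1/12  (running 1/12)
⟨..|..⟩ = √(72/5)·(1/12) = +0.316228

+√(1/10) = +0.316228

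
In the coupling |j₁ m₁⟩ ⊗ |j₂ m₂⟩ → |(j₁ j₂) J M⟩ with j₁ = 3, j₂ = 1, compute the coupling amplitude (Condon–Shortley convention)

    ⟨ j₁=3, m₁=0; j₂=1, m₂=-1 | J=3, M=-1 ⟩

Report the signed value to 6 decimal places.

triangle: 1!·5!·1!/8! = 120/40320
(j±m)!: 3!·3!·0!·2!·2!·4! = 3456
prefactor² = (2J+1)·Δ·N² = 72
  k=0: +1/(0!·1!·3!·0!·2!·1!) = 1/12
Σ = 1/12  ⇒  CG² = 72·1/12² = 1/2
CG = +√(1/2) = +0.707107

+√(1/2) ≈ +0.707107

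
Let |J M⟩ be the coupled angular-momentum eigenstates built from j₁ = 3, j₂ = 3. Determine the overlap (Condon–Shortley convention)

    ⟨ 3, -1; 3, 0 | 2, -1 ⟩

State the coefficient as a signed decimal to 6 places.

j₁+j₂−J=4  J+j₁−j₂=2  J−j₁+j₂=2  j₁+j₂+J+1=9
(j₁±m₁, j₂±m₂, J±M) = (2,4,3,3,1,3)
P² = 96/7
sum k=2..3:
  [2] +1/8 = 1/8
  [3] −1/12 = -1/12
S = 1/24
C² = P²·S² = 1/42 ; C = +0.154303

+√(1/42) = +0.154303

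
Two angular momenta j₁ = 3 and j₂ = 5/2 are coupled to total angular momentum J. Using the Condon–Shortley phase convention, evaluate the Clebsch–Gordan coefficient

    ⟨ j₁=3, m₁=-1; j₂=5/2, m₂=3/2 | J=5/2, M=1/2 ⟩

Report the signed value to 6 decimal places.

j₁+j₂−J=3  J+j₁−j₂=3  J−j₁+j₂=2  j₁+j₂+J+1=9
(j₁±m₁, j₂±m₂, J±M) = (2,4,4,1,3,2)
P² = 576/35
sum k=2..3:
  [2] +1/8 = 1/8
  [3] −1/12 = -1/12
S = 1/24
C² = P²·S² = 1/35 ; C = +0.169031

+√(1/35) ≈ +0.169031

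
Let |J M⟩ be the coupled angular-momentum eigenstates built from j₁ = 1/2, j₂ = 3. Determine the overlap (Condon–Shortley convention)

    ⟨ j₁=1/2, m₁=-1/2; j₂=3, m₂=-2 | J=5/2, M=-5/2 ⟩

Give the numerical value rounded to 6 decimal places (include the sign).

−√(1/7) = -0.377964

j₁+j₂−J=1  J+j₁−j₂=0  J−j₁+j₂=5  j₁+j₂+J+1=7
(j₁±m₁, j₂±m₂, J±M) = (0,1,1,5,0,5)
P² = 14400/7
sum k=1..1:
  [1] −1/120 = -1/120
S = -1/120
C² = P²·S² = 1/7 ; C = -0.377964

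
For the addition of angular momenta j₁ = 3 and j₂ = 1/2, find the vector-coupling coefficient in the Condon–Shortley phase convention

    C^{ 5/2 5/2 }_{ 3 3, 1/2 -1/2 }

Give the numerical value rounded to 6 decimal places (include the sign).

√[6·1!5!0!/7! · 6!0!0!1!5!0!] = √(86400/7)
  +(−1)^0/∏(0,1,0,0,5,0)! = 1/120  (running 1/120)
⟨..|..⟩ = √(86400/7)·(1/120) = +0.925820

+0.925820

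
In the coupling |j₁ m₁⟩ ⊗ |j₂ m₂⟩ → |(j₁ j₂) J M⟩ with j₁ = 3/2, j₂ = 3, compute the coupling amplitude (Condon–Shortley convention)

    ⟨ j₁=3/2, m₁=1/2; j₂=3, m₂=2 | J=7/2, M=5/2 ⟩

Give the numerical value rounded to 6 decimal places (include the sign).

−√(1/7) ≈ -0.377964

√[8·1!2!5!/9! · 2!1!5!1!6!1!] = √(6400/7)
  +(−1)^0/∏(0,1,1,5,1,0)! = 1/120  (running 1/120)
  +(−1)^1/∏(1,0,0,4,2,1)! = -1/48  (running -1/80)
⟨..|..⟩ = √(6400/7)·(-1/80) = -0.377964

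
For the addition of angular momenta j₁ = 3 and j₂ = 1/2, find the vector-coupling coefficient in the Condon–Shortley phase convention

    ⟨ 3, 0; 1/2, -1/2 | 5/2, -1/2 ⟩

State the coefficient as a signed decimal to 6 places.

+0.654654  (= +√(3/7))

triangle: 1!·5!·0!/7! = 120/5040
(j±m)!: 3!·3!·0!·1!·2!·3! = 432
prefactor² = (2J+1)·Δ·N² = 432/7
  k=0: +1/(0!·1!·3!·0!·2!·0!) = 1/12
Σ = 1/12  ⇒  CG² = 432/7·1/12² = 3/7
CG = +√(3/7) = +0.654654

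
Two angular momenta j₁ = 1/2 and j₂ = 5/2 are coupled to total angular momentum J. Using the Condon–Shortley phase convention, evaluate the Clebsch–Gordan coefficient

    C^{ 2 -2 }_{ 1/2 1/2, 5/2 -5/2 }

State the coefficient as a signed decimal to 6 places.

+√(5/6) = +0.912871

j₁+j₂−J=1  J+j₁−j₂=0  J−j₁+j₂=4  j₁+j₂+J+1=6
(j₁±m₁, j₂±m₂, J±M) = (1,0,0,5,0,4)
P² = 480
sum k=0..0:
  [0] +1/24 = 1/24
S = 1/24
C² = P²·S² = 5/6 ; C = +0.912871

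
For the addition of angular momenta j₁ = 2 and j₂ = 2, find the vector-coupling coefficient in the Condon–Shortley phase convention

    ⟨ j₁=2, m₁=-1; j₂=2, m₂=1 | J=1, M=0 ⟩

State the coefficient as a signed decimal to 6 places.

+√(1/10) ≈ +0.316228

triangle: 3!×1!×1!/6! = 6/720
(j±m)!: 1!×3!×3!×1!×1!×1! = 36
prefactor² = (2J+1)×Δ×N² = 9/10
  k=2: +1/(2!×1!×1!×1!×0!×0!) = 1/2
  k=3: −1/(3!×0!×0!×0!×1!×1!) = -1/6
Σ = 1/3  ⇒  CG² = 9/10×1/3² = 1/10
CG = +√(1/10) = +0.316228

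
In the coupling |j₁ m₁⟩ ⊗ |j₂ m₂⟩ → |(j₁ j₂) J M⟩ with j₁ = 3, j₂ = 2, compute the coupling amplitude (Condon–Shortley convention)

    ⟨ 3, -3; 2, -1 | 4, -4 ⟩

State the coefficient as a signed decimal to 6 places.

-0.774597

j₁+j₂−J=1  J+j₁−j₂=5  J−j₁+j₂=3  j₁+j₂+J+1=10
(j₁±m₁, j₂±m₂, J±M) = (0,6,1,3,0,8)
P² = 311040
sum k=1..1:
  [1] −1/720 = -1/720
S = -1/720
C² = P²·S² = 3/5 ; C = -0.774597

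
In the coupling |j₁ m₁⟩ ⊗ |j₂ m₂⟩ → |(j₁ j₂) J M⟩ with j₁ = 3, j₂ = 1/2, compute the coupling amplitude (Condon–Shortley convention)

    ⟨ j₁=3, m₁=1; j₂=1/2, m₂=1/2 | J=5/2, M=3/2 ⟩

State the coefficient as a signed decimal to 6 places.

-0.534522  (= −√(2/7))

√[6·1!5!0!/7! · 4!2!1!0!4!1!] = √(1152/7)
  +(−1)^1/∏(1,0,1,0,4,0)! = -1/24  (running -1/24)
⟨..|..⟩ = √(1152/7)·(-1/24) = -0.534522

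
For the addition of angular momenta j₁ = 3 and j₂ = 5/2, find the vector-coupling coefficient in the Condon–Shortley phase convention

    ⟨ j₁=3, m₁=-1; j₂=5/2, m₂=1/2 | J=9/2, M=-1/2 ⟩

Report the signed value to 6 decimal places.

j₁+j₂−J=1  J+j₁−j₂=5  J−j₁+j₂=4  j₁+j₂+J+1=11
(j₁±m₁, j₂±m₂, J±M) = (2,4,3,2,4,5)
P² = 92160/77
sum k=0..1:
  [0] +1/144 = 1/144
  [1] −1/48 = -1/48
S = -1/72
C² = P²·S² = 160/693 ; C = -0.480500

−√(160/693) = -0.480500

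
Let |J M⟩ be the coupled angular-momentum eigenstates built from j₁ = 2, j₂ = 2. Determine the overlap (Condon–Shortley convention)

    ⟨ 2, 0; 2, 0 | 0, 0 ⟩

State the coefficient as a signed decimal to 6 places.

j₁+j₂−J=4  J+j₁−j₂=0  J−j₁+j₂=0  j₁+j₂+J+1=5
(j₁±m₁, j₂±m₂, J±M) = (2,2,2,2,0,0)
P² = 16/5
sum k=2..2:
  [2] +1/4 = 1/4
S = 1/4
C² = P²·S² = 1/5 ; C = +0.447214

+√(1/5) = +0.447214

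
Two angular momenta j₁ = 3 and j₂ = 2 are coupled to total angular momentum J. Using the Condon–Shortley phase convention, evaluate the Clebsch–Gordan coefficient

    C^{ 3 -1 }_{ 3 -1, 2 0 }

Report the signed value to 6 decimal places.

−√(3/20) ≈ -0.387298

triangle: 2!·4!·2!/9! = 96/362880
(j±m)!: 2!·4!·2!·2!·2!·4! = 9216
prefactor² = (2J+1)·Δ·N² = 256/15
  k=0: +1/(0!·2!·4!·2!·0!·0!) = 1/96
  k=1: −1/(1!·1!·3!·1!·1!·1!) = -1/6
  k=2: +1/(2!·0!·2!·0!·2!·2!) = 1/16
Σ = -3/32  ⇒  CG² = 256/15·(-3/32)² = 3/20
CG = −√(3/20) = -0.387298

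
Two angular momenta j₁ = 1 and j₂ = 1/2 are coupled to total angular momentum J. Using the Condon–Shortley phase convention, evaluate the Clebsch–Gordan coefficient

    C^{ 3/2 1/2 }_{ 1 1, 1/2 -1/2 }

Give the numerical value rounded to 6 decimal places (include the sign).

+√(1/3) ≈ +0.577350

√[4·0!2!1!/4! · 2!0!0!1!2!1!] = √(4/3)
  +(−1)^0/∏(0,0,0,0,2,1)! = 1/2  (running 1/2)
⟨..|..⟩ = √(4/3)·(1/2) = +0.577350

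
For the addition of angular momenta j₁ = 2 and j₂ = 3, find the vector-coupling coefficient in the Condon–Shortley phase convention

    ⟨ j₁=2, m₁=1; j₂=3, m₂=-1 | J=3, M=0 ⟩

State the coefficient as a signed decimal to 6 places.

+√(1/30) ≈ +0.182574

triangle: 2!*2!*4!/9! = 96/362880
(j±m)!: 3!*1!*2!*4!*3!*3! = 10368
prefactor² = (2J+1)*Δ*N² = 96/5
  k=0: +1/(0!*2!*1!*2!*1!*2!) = 1/8
  k=1: −1/(1!*1!*0!*1!*2!*3!) = -1/12
Σ = 1/24  ⇒  CG² = 96/5*1/24² = 1/30
CG = +√(1/30) = +0.182574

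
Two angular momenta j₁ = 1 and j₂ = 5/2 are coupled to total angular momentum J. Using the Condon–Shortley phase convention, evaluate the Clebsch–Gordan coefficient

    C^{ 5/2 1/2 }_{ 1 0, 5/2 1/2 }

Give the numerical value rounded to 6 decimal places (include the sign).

j₁+j₂−J=1  J+j₁−j₂=1  J−j₁+j₂=4  j₁+j₂+J+1=7
(j₁±m₁, j₂±m₂, J±M) = (1,1,3,2,3,2)
P² = 144/35
sum k=0..1:
  [0] +1/6 = 1/6
  [1] −1/4 = -1/4
S = -1/12
C² = P²·S² = 1/35 ; C = -0.169031

−√(1/35) = -0.169031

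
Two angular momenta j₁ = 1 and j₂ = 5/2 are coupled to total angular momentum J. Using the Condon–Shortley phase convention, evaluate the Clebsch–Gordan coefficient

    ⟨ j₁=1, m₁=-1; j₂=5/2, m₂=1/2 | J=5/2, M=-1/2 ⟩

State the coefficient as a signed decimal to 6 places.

j₁+j₂−J=1  J+j₁−j₂=1  J−j₁+j₂=4  j₁+j₂+J+1=7
(j₁±m₁, j₂±m₂, J±M) = (0,2,3,2,2,3)
P² = 288/35
sum k=1..1:
  [1] −1/4 = -1/4
S = -1/4
C² = P²·S² = 18/35 ; C = -0.717137

−√(18/35) ≈ -0.717137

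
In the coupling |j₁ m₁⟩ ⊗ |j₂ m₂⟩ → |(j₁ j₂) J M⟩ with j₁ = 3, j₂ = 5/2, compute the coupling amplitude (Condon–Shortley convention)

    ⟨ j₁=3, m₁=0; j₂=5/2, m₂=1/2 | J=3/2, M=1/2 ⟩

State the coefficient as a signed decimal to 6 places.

+√(4/35) = +0.338062

√[4·4!2!1!/8! · 3!3!3!2!2!1!] = √(144/35)
  +(−1)^2/∏(2,2,1,1,1,0)! = 1/4  (running 1/4)
  +(−1)^3/∏(3,1,0,0,2,1)! = -1/12  (running 1/6)
⟨..|..⟩ = √(144/35)·(1/6) = +0.338062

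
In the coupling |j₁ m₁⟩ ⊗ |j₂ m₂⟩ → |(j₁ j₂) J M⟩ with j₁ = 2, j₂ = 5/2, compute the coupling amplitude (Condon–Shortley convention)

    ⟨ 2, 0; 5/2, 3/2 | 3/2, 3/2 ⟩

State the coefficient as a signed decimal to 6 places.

j₁+j₂−J=3  J+j₁−j₂=1  J−j₁+j₂=2  j₁+j₂+J+1=7
(j₁±m₁, j₂±m₂, J±M) = (2,2,4,1,3,0)
P² = 192/35
sum k=2..2:
  [2] +1/4 = 1/4
S = 1/4
C² = P²·S² = 12/35 ; C = +0.585540

+0.585540  (= +√(12/35))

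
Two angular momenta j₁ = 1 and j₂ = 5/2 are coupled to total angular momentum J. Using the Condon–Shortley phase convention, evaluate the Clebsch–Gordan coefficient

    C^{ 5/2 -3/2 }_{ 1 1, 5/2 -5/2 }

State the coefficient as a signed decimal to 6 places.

√[6·1!1!4!/7! · 2!0!0!5!1!4!] = √(1152/7)
  +(−1)^0/∏(0,1,0,0,1,4)! = 1/24  (running 1/24)
⟨..|..⟩ = √(1152/7)·(1/24) = +0.534522

+√(2/7) ≈ +0.534522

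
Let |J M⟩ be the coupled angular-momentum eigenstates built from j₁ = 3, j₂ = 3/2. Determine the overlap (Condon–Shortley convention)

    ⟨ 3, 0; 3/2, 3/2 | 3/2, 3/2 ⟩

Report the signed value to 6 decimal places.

√[4·3!3!0!/7! · 3!3!3!0!3!0!] = √(1296/35)
  +(−1)^3/∏(3,0,0,0,3,0)! = -1/36  (running -1/36)
⟨..|..⟩ = √(1296/35)·(-1/36) = -0.169031

−√(1/35) ≈ -0.169031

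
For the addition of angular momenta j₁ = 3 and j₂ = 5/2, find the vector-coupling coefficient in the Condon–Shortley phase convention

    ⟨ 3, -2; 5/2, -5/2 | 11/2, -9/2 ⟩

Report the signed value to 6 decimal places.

j₁+j₂−J=0  J+j₁−j₂=6  J−j₁+j₂=5  j₁+j₂+J+1=12
(j₁±m₁, j₂±m₂, J±M) = (1,5,0,5,1,10)
P² = 1244160000/11
sum k=0..0:
  [0] +1/14400 = 1/14400
S = 1/14400
C² = P²·S² = 6/11 ; C = +0.738549

+0.738549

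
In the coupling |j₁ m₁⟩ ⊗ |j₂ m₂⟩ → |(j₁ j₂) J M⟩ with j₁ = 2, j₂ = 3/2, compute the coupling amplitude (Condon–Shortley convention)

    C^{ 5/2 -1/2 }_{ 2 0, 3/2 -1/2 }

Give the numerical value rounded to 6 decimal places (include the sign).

+0.292770  (= +√(3/35))

j₁+j₂−J=1  J+j₁−j₂=3  J−j₁+j₂=2  j₁+j₂+J+1=7
(j₁±m₁, j₂±m₂, J±M) = (2,2,1,2,2,3)
P² = 48/35
sum k=0..1:
  [0] +1/2 = 1/2
  [1] −1/4 = -1/4
S = 1/4
C² = P²·S² = 3/35 ; C = +0.292770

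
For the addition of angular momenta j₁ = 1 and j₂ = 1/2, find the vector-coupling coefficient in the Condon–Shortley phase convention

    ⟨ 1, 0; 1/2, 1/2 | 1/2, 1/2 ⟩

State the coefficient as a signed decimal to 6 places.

−√(1/3) ≈ -0.577350

j₁+j₂−J=1  J+j₁−j₂=1  J−j₁+j₂=0  j₁+j₂+J+1=3
(j₁±m₁, j₂±m₂, J±M) = (1,1,1,0,1,0)
P² = 1/3
sum k=1..1:
  [1] −1/1 = -1
S = -1
C² = P²·S² = 1/3 ; C = -0.577350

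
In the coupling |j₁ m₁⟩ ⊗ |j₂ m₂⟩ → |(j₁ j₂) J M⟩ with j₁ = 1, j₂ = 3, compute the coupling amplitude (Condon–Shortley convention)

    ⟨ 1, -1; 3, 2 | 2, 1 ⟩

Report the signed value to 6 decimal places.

j₁+j₂−J=2  J+j₁−j₂=0  J−j₁+j₂=4  j₁+j₂+J+1=7
(j₁±m₁, j₂±m₂, J±M) = (0,2,5,1,3,1)
P² = 480/7
sum k=2..2:
  [2] +1/12 = 1/12
S = 1/12
C² = P²·S² = 10/21 ; C = +0.690066

+0.690066  (= +√(10/21))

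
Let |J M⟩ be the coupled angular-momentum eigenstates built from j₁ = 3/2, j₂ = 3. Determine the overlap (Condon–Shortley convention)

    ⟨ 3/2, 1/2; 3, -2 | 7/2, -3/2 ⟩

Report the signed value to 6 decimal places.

triangle: 1!*2!*5!/9! = 240/362880
(j±m)!: 2!*1!*1!*5!*2!*5! = 57600
prefactor² = (2J+1)*Δ*N² = 6400/21
  k=0: +1/(0!*1!*1!*1!*1!*4!) = 1/24
  k=1: −1/(1!*0!*0!*0!*2!*5!) = -1/240
Σ = 3/80  ⇒  CG² = 6400/21*3/80² = 3/7
CG = +√(3/7) = +0.654654

+√(3/7) ≈ +0.654654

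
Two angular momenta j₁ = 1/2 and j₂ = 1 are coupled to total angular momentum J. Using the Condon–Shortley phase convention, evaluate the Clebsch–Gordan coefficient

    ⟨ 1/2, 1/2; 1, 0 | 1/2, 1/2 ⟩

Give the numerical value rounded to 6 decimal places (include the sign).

j₁+j₂−J=1  J+j₁−j₂=0  J−j₁+j₂=1  j₁+j₂+J+1=3
(j₁±m₁, j₂±m₂, J±M) = (1,0,1,1,1,0)
P² = 1/3
sum k=0..0:
  [0] +1/1 = 1
S = 1
C² = P²·S² = 1/3 ; C = +0.577350

+0.577350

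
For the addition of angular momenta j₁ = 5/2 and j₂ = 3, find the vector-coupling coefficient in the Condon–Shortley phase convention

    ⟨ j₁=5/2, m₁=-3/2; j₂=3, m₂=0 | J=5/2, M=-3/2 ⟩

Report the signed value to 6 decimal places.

√[6·3!2!3!/9! · 1!4!3!3!1!4!] = √(864/35)
  +(−1)^2/∏(2,1,2,1,0,2)! = 1/8  (running 1/8)
  +(−1)^3/∏(3,0,1,0,1,3)! = -1/36  (running 7/72)
⟨..|..⟩ = √(864/35)·(7/72) = +0.483046

+0.483046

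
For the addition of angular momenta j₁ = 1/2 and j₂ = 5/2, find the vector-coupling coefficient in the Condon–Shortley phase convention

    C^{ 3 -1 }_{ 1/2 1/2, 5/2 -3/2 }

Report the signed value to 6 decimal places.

+0.577350

√[7·0!1!5!/7! · 1!0!1!4!2!4!] = √(192)
  +(−1)^0/∏(0,0,0,1,1,4)! = 1/24  (running 1/24)
⟨..|..⟩ = √(192)·(1/24) = +0.577350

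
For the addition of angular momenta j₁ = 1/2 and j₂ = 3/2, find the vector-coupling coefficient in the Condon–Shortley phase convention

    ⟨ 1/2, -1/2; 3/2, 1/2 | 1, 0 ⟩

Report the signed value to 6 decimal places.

triangle: 1!×0!×2!/4! = 2/24
(j±m)!: 0!×1!×2!×1!×1!×1! = 2
prefactor² = (2J+1)×Δ×N² = 1/2
  k=1: −1/(1!×0!×0!×1!×0!×1!) = -1
Σ = -1  ⇒  CG² = 1/2×(-1)² = 1/2
CG = −√(1/2) = -0.707107

−√(1/2) ≈ -0.707107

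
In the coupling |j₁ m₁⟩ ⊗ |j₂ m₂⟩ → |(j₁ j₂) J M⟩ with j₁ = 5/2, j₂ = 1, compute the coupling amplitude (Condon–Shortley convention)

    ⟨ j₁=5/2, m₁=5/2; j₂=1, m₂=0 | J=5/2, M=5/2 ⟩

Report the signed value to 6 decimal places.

j₁+j₂−J=1  J+j₁−j₂=4  J−j₁+j₂=1  j₁+j₂+J+1=7
(j₁±m₁, j₂±m₂, J±M) = (5,0,1,1,5,0)
P² = 2880/7
sum k=0..0:
  [0] +1/24 = 1/24
S = 1/24
C² = P²·S² = 5/7 ; C = +0.845154

+0.845154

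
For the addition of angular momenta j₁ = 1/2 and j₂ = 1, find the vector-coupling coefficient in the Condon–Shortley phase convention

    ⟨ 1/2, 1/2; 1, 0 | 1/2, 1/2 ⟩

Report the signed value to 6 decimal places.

j₁+j₂−J=1  J+j₁−j₂=0  J−j₁+j₂=1  j₁+j₂+J+1=3
(j₁±m₁, j₂±m₂, J±M) = (1,0,1,1,1,0)
P² = 1/3
sum k=0..0:
  [0] +1/1 = 1
S = 1
C² = P²·S² = 1/3 ; C = +0.577350

+0.577350  (= +√(1/3))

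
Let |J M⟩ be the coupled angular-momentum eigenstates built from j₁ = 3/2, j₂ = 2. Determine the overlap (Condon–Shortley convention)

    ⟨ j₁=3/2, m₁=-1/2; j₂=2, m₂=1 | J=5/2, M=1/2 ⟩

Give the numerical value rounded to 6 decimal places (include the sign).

−√(5/14) = -0.597614

triangle: 1!*2!*3!/7! = 12/5040
(j±m)!: 1!*2!*3!*1!*3!*2! = 144
prefactor² = (2J+1)*Δ*N² = 72/35
  k=0: +1/(0!*1!*2!*3!*0!*0!) = 1/12
  k=1: −1/(1!*0!*1!*2!*1!*1!) = -1/2
Σ = -5/12  ⇒  CG² = 72/35*(-5/12)² = 5/14
CG = −√(5/14) = -0.597614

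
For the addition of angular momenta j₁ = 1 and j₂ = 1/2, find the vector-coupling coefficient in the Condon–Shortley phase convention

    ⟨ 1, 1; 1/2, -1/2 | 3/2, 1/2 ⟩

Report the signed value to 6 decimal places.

triangle: 0!×2!×1!/4! = 2/24
(j±m)!: 2!×0!×0!×1!×2!×1! = 4
prefactor² = (2J+1)×Δ×N² = 4/3
  k=0: +1/(0!×0!×0!×0!×2!×1!) = 1/2
Σ = 1/2  ⇒  CG² = 4/3×1/2² = 1/3
CG = +√(1/3) = +0.577350

+√(1/3) = +0.577350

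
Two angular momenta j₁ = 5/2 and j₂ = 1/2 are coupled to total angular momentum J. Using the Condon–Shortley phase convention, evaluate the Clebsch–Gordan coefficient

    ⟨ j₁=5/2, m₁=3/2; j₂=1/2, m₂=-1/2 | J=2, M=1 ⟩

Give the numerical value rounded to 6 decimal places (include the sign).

j₁+j₂−J=1  J+j₁−j₂=4  J−j₁+j₂=0  j₁+j₂+J+1=6
(j₁±m₁, j₂±m₂, J±M) = (4,1,0,1,3,1)
P² = 24
sum k=0..0:
  [0] +1/6 = 1/6
S = 1/6
C² = P²·S² = 2/3 ; C = +0.816497

+√(2/3) = +0.816497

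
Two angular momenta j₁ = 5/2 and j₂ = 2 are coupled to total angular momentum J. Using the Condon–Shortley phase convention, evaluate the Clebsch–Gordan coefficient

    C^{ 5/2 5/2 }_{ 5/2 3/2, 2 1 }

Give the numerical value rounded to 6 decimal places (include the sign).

√[6·2!3!2!/8! · 4!1!3!1!5!0!] = √(432/7)
  +(−1)^1/∏(1,1,0,2,3,0)! = -1/12  (running -1/12)
⟨..|..⟩ = √(432/7)·(-1/12) = -0.654654

−√(3/7) ≈ -0.654654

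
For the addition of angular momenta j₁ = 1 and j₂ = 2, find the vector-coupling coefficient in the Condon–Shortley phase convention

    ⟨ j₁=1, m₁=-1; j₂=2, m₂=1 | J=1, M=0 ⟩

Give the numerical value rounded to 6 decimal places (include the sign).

+0.547723  (= +√(3/10))

√[3·2!0!2!/5! · 0!2!3!1!1!1!] = √(6/5)
  +(−1)^2/∏(2,0,0,1,0,1)! = 1/2  (running 1/2)
⟨..|..⟩ = √(6/5)·(1/2) = +0.547723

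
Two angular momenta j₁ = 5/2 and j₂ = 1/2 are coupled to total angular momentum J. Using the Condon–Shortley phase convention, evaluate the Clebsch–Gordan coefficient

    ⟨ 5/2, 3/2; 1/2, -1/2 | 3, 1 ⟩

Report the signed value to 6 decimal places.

triangle: 0!*5!*1!/7! = 120/5040
(j±m)!: 4!*1!*0!*1!*4!*2! = 1152
prefactor² = (2J+1)*Δ*N² = 192
  k=0: +1/(0!*0!*1!*0!*4!*1!) = 1/24
Σ = 1/24  ⇒  CG² = 192*1/24² = 1/3
CG = +√(1/3) = +0.577350

+0.577350  (= +√(1/3))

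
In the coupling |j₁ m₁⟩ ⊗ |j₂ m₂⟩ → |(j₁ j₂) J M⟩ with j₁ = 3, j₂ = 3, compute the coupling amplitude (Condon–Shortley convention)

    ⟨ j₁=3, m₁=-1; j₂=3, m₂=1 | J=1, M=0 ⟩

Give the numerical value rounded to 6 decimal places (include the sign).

−√(1/28) ≈ -0.188982

j₁+j₂−J=5  J+j₁−j₂=1  J−j₁+j₂=1  j₁+j₂+J+1=8
(j₁±m₁, j₂±m₂, J±M) = (2,4,4,2,1,1)
P² = 144/7
sum k=3..4:
  [3] −1/12 = -1/12
  [4] +1/24 = 1/24
S = -1/24
C² = P²·S² = 1/28 ; C = -0.188982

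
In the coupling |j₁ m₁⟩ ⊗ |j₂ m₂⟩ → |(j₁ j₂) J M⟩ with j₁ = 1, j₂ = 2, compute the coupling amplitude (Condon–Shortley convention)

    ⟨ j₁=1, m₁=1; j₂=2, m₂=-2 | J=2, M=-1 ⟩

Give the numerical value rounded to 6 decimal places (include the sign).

j₁+j₂−J=1  J+j₁−j₂=1  J−j₁+j₂=3  j₁+j₂+J+1=6
(j₁±m₁, j₂±m₂, J±M) = (2,0,0,4,1,3)
P² = 12
sum k=0..0:
  [0] +1/6 = 1/6
S = 1/6
C² = P²·S² = 1/3 ; C = +0.577350

+0.577350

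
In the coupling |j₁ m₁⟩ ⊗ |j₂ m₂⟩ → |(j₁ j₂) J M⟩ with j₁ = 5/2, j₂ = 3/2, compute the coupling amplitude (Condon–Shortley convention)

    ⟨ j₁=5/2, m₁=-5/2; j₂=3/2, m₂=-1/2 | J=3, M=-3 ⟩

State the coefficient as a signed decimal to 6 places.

−√(5/8) ≈ -0.790569

√[7·1!4!2!/8! · 0!5!1!2!0!6!] = √(1440)
  +(−1)^1/∏(1,0,4,0,0,2)! = -1/48  (running -1/48)
⟨..|..⟩ = √(1440)·(-1/48) = -0.790569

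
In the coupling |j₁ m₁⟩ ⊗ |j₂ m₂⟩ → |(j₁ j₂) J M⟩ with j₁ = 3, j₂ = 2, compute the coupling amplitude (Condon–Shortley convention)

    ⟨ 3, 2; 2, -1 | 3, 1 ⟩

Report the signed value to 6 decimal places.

+√(1/4) = +0.500000

j₁+j₂−J=2  J+j₁−j₂=4  J−j₁+j₂=2  j₁+j₂+J+1=9
(j₁±m₁, j₂±m₂, J±M) = (5,1,1,3,4,2)
P² = 64
sum k=0..1:
  [0] +1/12 = 1/12
  [1] −1/48 = -1/48
S = 1/16
C² = P²·S² = 1/4 ; C = +0.500000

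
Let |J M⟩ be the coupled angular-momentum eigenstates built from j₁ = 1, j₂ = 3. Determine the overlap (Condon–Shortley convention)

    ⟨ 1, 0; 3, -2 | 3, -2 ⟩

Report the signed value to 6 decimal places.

triangle: 1!*1!*5!/8! = 120/40320
(j±m)!: 1!*1!*1!*5!*1!*5! = 14400
prefactor² = (2J+1)*Δ*N² = 300
  k=0: +1/(0!*1!*1!*1!*0!*4!) = 1/24
  k=1: −1/(1!*0!*0!*0!*1!*5!) = -1/120
Σ = 1/30  ⇒  CG² = 300*1/30² = 1/3
CG = +√(1/3) = +0.577350

+0.577350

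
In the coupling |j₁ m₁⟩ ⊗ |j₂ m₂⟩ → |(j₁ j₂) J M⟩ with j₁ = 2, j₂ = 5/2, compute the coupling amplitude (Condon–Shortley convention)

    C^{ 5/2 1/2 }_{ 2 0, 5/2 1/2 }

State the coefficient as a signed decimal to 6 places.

−√(8/35) ≈ -0.478091

√[6·2!2!3!/8! · 2!2!3!2!3!2!] = √(72/35)
  +(−1)^0/∏(0,2,2,3,0,0)! = 1/24  (running 1/24)
  +(−1)^1/∏(1,1,1,2,1,1)! = -1/2  (running -11/24)
  +(−1)^2/∏(2,0,0,1,2,2)! = 1/8  (running -1/3)
⟨..|..⟩ = √(72/35)·(-1/3) = -0.478091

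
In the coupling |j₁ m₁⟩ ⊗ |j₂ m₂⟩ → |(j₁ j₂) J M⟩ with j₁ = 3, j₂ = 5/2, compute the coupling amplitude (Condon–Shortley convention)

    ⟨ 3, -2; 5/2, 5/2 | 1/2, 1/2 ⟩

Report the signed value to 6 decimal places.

-0.218218  (= −√(1/21))

√[2·5!1!0!/7! · 1!5!5!0!1!0!] = √(4800/7)
  +(−1)^5/∏(5,0,0,0,1,0)! = -1/120  (running -1/120)
⟨..|..⟩ = √(4800/7)·(-1/120) = -0.218218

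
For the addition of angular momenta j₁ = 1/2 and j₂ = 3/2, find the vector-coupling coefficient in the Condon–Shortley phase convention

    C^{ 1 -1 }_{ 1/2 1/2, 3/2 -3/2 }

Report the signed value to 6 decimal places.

√[3·1!0!2!/4! · 1!0!0!3!0!2!] = √(3)
  +(−1)^0/∏(0,1,0,0,0,2)! = 1/2  (running 1/2)
⟨..|..⟩ = √(3)·(1/2) = +0.866025

+0.866025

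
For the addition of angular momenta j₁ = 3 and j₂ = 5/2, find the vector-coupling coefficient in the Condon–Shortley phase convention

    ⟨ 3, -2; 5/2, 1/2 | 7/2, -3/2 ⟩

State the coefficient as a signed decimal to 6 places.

+0.308607  (= +√(2/21))

triangle: 2!×4!×3!/10! = 288/3628800
(j±m)!: 1!×5!×3!×2!×2!×5! = 345600
prefactor² = (2J+1)×Δ×N² = 1536/7
  k=1: −1/(1!×1!×4!×2!×0!×1!) = -1/48
  k=2: +1/(2!×0!×3!×1!×1!×2!) = 1/24
Σ = 1/48  ⇒  CG² = 1536/7×1/48² = 2/21
CG = +√(2/21) = +0.308607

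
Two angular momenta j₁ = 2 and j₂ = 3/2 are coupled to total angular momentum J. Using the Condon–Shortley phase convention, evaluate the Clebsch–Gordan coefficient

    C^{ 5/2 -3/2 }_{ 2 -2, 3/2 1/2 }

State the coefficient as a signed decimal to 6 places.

−√(16/35) ≈ -0.676123

triangle: 1!·3!·2!/7! = 12/5040
(j±m)!: 0!·4!·2!·1!·1!·4! = 1152
prefactor² = (2J+1)·Δ·N² = 576/35
  k=1: −1/(1!·0!·3!·1!·0!·1!) = -1/6
Σ = -1/6  ⇒  CG² = 576/35·(-1/6)² = 16/35
CG = −√(16/35) = -0.676123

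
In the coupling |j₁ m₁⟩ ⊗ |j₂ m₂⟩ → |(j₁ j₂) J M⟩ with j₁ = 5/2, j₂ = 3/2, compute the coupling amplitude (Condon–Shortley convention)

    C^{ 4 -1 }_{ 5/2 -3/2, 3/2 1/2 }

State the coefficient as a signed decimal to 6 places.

√[9·0!5!3!/9! · 1!4!2!1!3!5!] = √(4320/7)
  +(−1)^0/∏(0,0,4,2,1,1)! = 1/48  (running 1/48)
⟨..|..⟩ = √(4320/7)·(1/48) = +0.517549

+0.517549  (= +√(15/56))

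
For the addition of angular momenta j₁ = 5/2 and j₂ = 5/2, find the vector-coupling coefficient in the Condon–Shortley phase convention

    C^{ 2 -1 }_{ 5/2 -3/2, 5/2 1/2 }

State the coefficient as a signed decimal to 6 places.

triangle: 3!×2!×2!/8! = 24/40320
(j±m)!: 1!×4!×3!×2!×1!×3! = 1728
prefactor² = (2J+1)×Δ×N² = 36/7
  k=2: +1/(2!×1!×2!×1!×0!×1!) = 1/4
  k=3: −1/(3!×0!×1!×0!×1!×2!) = -1/12
Σ = 1/6  ⇒  CG² = 36/7×1/6² = 1/7
CG = +√(1/7) = +0.377964

+√(1/7) ≈ +0.377964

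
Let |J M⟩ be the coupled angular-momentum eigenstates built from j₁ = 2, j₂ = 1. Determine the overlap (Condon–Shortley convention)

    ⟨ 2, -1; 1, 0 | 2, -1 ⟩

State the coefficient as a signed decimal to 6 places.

−√(1/6) = -0.408248

triangle: 1!×3!×1!/6! = 6/720
(j±m)!: 1!×3!×1!×1!×1!×3! = 36
prefactor² = (2J+1)×Δ×N² = 3/2
  k=0: +1/(0!×1!×3!×1!×0!×0!) = 1/6
  k=1: −1/(1!×0!×2!×0!×1!×1!) = -1/2
Σ = -1/3  ⇒  CG² = 3/2×(-1/3)² = 1/6
CG = −√(1/6) = -0.408248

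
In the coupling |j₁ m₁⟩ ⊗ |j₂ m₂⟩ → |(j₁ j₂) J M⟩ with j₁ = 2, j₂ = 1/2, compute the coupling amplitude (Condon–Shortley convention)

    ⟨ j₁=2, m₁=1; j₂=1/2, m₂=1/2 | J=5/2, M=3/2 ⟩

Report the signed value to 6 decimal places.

triangle: 0!·4!·1!/6! = 24/720
(j±m)!: 3!·1!·1!·0!·4!·1! = 144
prefactor² = (2J+1)·Δ·N² = 144/5
  k=0: +1/(0!·0!·1!·1!·3!·0!) = 1/6
Σ = 1/6  ⇒  CG² = 144/5·1/6² = 4/5
CG = +√(4/5) = +0.894427

+√(4/5) ≈ +0.894427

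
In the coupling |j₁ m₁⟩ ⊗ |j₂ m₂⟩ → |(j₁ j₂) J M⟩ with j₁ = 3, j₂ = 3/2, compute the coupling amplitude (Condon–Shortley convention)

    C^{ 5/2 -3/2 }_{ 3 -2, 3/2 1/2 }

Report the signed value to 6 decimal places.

+0.267261  (= +√(1/14))

√[6·2!4!1!/8! · 1!5!2!1!1!4!] = √(288/7)
  +(−1)^1/∏(1,1,4,1,0,0)! = -1/24  (running -1/24)
  +(−1)^2/∏(2,0,3,0,1,1)! = 1/12  (running 1/24)
⟨..|..⟩ = √(288/7)·(1/24) = +0.267261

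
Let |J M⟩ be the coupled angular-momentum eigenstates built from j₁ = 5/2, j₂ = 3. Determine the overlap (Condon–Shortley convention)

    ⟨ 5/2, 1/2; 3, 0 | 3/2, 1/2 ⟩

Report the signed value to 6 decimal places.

+√(4/35) = +0.338062

√[4·4!1!2!/8! · 3!2!3!3!2!1!] = √(144/35)
  +(−1)^1/∏(1,3,1,2,0,0)! = -1/12  (running -1/12)
  +(−1)^2/∏(2,2,0,1,1,1)! = 1/4  (running 1/6)
⟨..|..⟩ = √(144/35)·(1/6) = +0.338062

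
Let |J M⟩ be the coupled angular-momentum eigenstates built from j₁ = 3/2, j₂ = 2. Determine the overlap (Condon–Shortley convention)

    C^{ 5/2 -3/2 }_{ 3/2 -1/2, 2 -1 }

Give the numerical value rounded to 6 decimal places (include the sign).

+0.169031

triangle: 1!*2!*3!/7! = 12/5040
(j±m)!: 1!*2!*1!*3!*1!*4! = 288
prefactor² = (2J+1)*Δ*N² = 144/35
  k=0: +1/(0!*1!*2!*1!*0!*2!) = 1/4
  k=1: −1/(1!*0!*1!*0!*1!*3!) = -1/6
Σ = 1/12  ⇒  CG² = 144/35*1/12² = 1/35
CG = +√(1/35) = +0.169031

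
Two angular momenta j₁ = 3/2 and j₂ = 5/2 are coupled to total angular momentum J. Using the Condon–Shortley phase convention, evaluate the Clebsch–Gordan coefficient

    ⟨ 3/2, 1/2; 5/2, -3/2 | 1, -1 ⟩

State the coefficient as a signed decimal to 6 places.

j₁+j₂−J=3  J+j₁−j₂=0  J−j₁+j₂=2  j₁+j₂+J+1=6
(j₁±m₁, j₂±m₂, J±M) = (2,1,1,4,0,2)
P² = 24/5
sum k=1..1:
  [1] −1/4 = -1/4
S = -1/4
C² = P²·S² = 3/10 ; C = -0.547723

−√(3/10) ≈ -0.547723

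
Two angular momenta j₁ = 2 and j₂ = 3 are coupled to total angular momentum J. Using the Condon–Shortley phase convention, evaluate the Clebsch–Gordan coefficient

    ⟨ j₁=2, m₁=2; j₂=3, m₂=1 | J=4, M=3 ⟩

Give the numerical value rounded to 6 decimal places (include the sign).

+0.707107

√[9·1!3!5!/10! · 4!0!4!2!7!1!] = √(10368)
  +(−1)^0/∏(0,1,0,4,3,1)! = 1/144  (running 1/144)
⟨..|..⟩ = √(10368)·(1/144) = +0.707107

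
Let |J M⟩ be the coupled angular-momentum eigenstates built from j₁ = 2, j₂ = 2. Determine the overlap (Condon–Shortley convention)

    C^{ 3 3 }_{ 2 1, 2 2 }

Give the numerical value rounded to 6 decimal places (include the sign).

√[7·1!3!3!/8! · 3!1!4!0!6!0!] = √(648)
  +(−1)^1/∏(1,0,0,3,3,0)! = -1/36  (running -1/36)
⟨..|..⟩ = √(648)·(-1/36) = -0.707107

−√(1/2) ≈ -0.707107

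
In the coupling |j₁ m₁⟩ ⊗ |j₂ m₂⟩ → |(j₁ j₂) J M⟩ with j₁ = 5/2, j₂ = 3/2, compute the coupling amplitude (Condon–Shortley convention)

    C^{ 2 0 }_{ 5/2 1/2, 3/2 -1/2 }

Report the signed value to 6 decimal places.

triangle: 2!·3!·1!/7! = 12/5040
(j±m)!: 3!·2!·1!·2!·2!·2! = 96
prefactor² = (2J+1)·Δ·N² = 8/7
  k=0: +1/(0!·2!·2!·1!·1!·0!) = 1/4
  k=1: −1/(1!·1!·1!·0!·2!·1!) = -1/2
Σ = -1/4  ⇒  CG² = 8/7·(-1/4)² = 1/14
CG = −√(1/14) = -0.267261

-0.267261  (= −√(1/14))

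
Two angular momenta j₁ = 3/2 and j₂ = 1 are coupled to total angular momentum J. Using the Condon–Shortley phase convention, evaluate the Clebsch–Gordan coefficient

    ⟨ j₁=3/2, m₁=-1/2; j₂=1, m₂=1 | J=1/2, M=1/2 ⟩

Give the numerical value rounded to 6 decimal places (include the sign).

+0.408248

√[2·2!1!0!/4! · 1!2!2!0!1!0!] = √(2/3)
  +(−1)^2/∏(2,0,0,0,1,0)! = 1/2  (running 1/2)
⟨..|..⟩ = √(2/3)·(1/2) = +0.408248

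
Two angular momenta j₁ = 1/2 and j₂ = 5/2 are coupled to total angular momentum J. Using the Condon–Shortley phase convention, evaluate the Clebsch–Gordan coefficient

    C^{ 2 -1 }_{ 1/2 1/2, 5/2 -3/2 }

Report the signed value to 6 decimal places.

+0.816497

triangle: 1!*0!*4!/6! = 24/720
(j±m)!: 1!*0!*1!*4!*1!*3! = 144
prefactor² = (2J+1)*Δ*N² = 24
  k=0: +1/(0!*1!*0!*1!*0!*3!) = 1/6
Σ = 1/6  ⇒  CG² = 24*1/6² = 2/3
CG = +√(2/3) = +0.816497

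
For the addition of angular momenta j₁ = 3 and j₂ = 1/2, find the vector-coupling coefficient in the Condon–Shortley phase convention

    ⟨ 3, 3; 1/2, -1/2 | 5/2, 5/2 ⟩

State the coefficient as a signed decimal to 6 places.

+√(6/7) ≈ +0.925820

j₁+j₂−J=1  J+j₁−j₂=5  J−j₁+j₂=0  j₁+j₂+J+1=7
(j₁±m₁, j₂±m₂, J±M) = (6,0,0,1,5,0)
P² = 86400/7
sum k=0..0:
  [0] +1/120 = 1/120
S = 1/120
C² = P²·S² = 6/7 ; C = +0.925820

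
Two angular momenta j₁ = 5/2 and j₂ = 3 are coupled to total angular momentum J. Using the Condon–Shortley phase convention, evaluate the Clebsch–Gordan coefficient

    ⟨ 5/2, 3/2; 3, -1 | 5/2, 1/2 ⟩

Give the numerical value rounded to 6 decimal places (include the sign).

-0.169031

j₁+j₂−J=3  J+j₁−j₂=2  J−j₁+j₂=3  j₁+j₂+J+1=9
(j₁±m₁, j₂±m₂, J±M) = (4,1,2,4,3,2)
P² = 576/35
sum k=0..1:
  [0] +1/12 = 1/12
  [1] −1/8 = -1/8
S = -1/24
C² = P²·S² = 1/35 ; C = -0.169031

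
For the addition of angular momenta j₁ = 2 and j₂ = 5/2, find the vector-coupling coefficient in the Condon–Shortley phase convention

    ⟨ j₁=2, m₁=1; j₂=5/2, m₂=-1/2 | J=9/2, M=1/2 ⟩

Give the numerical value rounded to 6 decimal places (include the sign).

+√(20/63) ≈ +0.563436

√[10·0!4!5!/10! · 3!1!2!3!5!4!] = √(11520/7)
  +(−1)^0/∏(0,0,1,2,3,3)! = 1/72  (running 1/72)
⟨..|..⟩ = √(11520/7)·(1/72) = +0.563436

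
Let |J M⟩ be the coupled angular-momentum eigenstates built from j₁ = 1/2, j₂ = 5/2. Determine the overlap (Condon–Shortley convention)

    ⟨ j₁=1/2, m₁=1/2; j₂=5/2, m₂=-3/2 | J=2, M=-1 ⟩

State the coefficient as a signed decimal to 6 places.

j₁+j₂−J=1  J+j₁−j₂=0  J−j₁+j₂=4  j₁+j₂+J+1=6
(j₁±m₁, j₂±m₂, J±M) = (1,0,1,4,1,3)
P² = 24
sum k=0..0:
  [0] +1/6 = 1/6
S = 1/6
C² = P²·S² = 2/3 ; C = +0.816497

+√(2/3) ≈ +0.816497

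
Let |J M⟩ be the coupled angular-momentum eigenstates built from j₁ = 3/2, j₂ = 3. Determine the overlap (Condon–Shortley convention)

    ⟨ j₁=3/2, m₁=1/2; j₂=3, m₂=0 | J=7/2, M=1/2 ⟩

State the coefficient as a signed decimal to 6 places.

+0.308607

√[8·1!2!5!/9! · 2!1!3!3!4!3!] = √(384/7)
  +(−1)^0/∏(0,1,1,3,1,2)! = 1/12  (running 1/12)
  +(−1)^1/∏(1,0,0,2,2,3)! = -1/24  (running 1/24)
⟨..|..⟩ = √(384/7)·(1/24) = +0.308607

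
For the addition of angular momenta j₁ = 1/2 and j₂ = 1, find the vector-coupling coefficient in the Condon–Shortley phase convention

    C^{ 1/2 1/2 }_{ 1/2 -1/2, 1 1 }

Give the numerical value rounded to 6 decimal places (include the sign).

triangle: 1!·0!·1!/3! = 1/6
(j±m)!: 0!·1!·2!·0!·1!·0! = 2
prefactor² = (2J+1)·Δ·N² = 2/3
  k=1: −1/(1!·0!·0!·1!·0!·0!) = -1
Σ = -1  ⇒  CG² = 2/3·(-1)² = 2/3
CG = −√(2/3) = -0.816497

−√(2/3) = -0.816497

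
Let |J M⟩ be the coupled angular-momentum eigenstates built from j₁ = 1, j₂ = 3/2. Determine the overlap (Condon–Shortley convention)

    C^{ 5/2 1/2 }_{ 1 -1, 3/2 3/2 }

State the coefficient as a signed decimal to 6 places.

+√(1/10) = +0.316228

j₁+j₂−J=0  J+j₁−j₂=2  J−j₁+j₂=3  j₁+j₂+J+1=6
(j₁±m₁, j₂±m₂, J±M) = (0,2,3,0,3,2)
P² = 72/5
sum k=0..0:
  [0] +1/12 = 1/12
S = 1/12
C² = P²·S² = 1/10 ; C = +0.316228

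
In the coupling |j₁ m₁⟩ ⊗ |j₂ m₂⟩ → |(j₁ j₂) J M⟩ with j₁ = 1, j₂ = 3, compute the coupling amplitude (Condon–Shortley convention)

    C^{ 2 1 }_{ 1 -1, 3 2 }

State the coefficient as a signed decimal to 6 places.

+√(10/21) = +0.690066

√[5·2!0!4!/7! · 0!2!5!1!3!1!] = √(480/7)
  +(−1)^2/∏(2,0,0,3,0,1)! = 1/12  (running 1/12)
⟨..|..⟩ = √(480/7)·(1/12) = +0.690066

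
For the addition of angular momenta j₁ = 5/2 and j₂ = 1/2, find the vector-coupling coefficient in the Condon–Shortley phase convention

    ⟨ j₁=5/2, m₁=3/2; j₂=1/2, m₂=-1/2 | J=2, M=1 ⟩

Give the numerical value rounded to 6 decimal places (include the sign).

j₁+j₂−J=1  J+j₁−j₂=4  J−j₁+j₂=0  j₁+j₂+J+1=6
(j₁±m₁, j₂±m₂, J±M) = (4,1,0,1,3,1)
P² = 24
sum k=0..0:
  [0] +1/6 = 1/6
S = 1/6
C² = P²·S² = 2/3 ; C = +0.816497

+0.816497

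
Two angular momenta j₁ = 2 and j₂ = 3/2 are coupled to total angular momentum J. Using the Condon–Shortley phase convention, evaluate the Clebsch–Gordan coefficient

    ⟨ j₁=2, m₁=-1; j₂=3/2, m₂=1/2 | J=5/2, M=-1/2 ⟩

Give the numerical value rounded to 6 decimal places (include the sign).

triangle: 1!×3!×2!/7! = 12/5040
(j±m)!: 1!×3!×2!×1!×2!×3! = 144
prefactor² = (2J+1)×Δ×N² = 72/35
  k=0: +1/(0!×1!×3!×2!×0!×0!) = 1/12
  k=1: −1/(1!×0!×2!×1!×1!×1!) = -1/2
Σ = -5/12  ⇒  CG² = 72/35×(-5/12)² = 5/14
CG = −√(5/14) = -0.597614

-0.597614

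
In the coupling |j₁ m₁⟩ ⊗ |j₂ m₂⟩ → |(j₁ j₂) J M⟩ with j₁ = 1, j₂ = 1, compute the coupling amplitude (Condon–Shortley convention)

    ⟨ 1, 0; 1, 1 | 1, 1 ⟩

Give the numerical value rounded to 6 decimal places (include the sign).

j₁+j₂−J=1  J+j₁−j₂=1  J−j₁+j₂=1  j₁+j₂+J+1=4
(j₁±m₁, j₂±m₂, J±M) = (1,1,2,0,2,0)
P² = 1/2
sum k=1..1:
  [1] −1/1 = -1
S = -1
C² = P²·S² = 1/2 ; C = -0.707107

-0.707107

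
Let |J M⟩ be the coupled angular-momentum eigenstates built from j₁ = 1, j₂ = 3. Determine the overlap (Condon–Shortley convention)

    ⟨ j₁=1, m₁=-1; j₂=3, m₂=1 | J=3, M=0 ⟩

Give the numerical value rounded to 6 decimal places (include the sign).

-0.707107

√[7·1!1!5!/8! · 0!2!4!2!3!3!] = √(72)
  +(−1)^1/∏(1,0,1,3,0,2)! = -1/12  (running -1/12)
⟨..|..⟩ = √(72)·(-1/12) = -0.707107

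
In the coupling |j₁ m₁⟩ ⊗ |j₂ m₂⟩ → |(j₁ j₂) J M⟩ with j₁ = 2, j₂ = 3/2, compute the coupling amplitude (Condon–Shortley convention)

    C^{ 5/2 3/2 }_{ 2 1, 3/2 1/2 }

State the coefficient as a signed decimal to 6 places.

+0.169031  (= +√(1/35))

√[6·1!3!2!/7! · 3!1!2!1!4!1!] = √(144/35)
  +(−1)^0/∏(0,1,1,2,2,0)! = 1/4  (running 1/4)
  +(−1)^1/∏(1,0,0,1,3,1)! = -1/6  (running 1/12)
⟨..|..⟩ = √(144/35)·(1/12) = +0.169031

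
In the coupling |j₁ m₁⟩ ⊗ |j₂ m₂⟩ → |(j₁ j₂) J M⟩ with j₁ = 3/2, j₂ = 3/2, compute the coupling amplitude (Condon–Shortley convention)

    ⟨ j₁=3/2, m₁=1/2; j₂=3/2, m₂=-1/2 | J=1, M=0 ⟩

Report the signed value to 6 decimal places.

-0.223607

triangle: 2!×1!×1!/5! = 2/120
(j±m)!: 2!×1!×1!×2!×1!×1! = 4
prefactor² = (2J+1)×Δ×N² = 1/5
  k=0: +1/(0!×2!×1!×1!×0!×0!) = 1/2
  k=1: −1/(1!×1!×0!×0!×1!×1!) = -1
Σ = -1/2  ⇒  CG² = 1/5×(-1/2)² = 1/20
CG = −√(1/20) = -0.223607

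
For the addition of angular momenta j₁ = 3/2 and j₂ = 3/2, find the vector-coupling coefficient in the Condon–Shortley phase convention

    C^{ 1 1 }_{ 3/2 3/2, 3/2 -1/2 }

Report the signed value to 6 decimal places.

+0.547723

j₁+j₂−J=2  J+j₁−j₂=1  J−j₁+j₂=1  j₁+j₂+J+1=5
(j₁±m₁, j₂±m₂, J±M) = (3,0,1,2,2,0)
P² = 6/5
sum k=0..0:
  [0] +1/2 = 1/2
S = 1/2
C² = P²·S² = 3/10 ; C = +0.547723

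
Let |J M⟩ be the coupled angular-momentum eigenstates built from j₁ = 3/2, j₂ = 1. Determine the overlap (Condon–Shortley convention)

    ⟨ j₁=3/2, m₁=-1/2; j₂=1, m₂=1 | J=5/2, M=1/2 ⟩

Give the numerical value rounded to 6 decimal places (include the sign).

√[6·0!3!2!/6! · 1!2!2!0!3!2!] = √(24/5)
  +(−1)^0/∏(0,0,2,2,1,0)! = 1/4  (running 1/4)
⟨..|..⟩ = √(24/5)·(1/4) = +0.547723

+0.547723  (= +√(3/10))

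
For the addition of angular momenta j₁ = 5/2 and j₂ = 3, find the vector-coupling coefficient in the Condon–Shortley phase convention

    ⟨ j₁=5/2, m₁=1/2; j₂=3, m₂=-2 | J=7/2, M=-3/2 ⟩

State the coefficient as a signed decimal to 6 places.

j₁+j₂−J=2  J+j₁−j₂=3  J−j₁+j₂=4  j₁+j₂+J+1=10
(j₁±m₁, j₂±m₂, J±M) = (3,2,1,5,2,5)
P² = 1536/7
sum k=0..1:
  [0] +1/24 = 1/24
  [1] −1/48 = -1/48
S = 1/48
C² = P²·S² = 2/21 ; C = +0.308607

+0.308607  (= +√(2/21))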